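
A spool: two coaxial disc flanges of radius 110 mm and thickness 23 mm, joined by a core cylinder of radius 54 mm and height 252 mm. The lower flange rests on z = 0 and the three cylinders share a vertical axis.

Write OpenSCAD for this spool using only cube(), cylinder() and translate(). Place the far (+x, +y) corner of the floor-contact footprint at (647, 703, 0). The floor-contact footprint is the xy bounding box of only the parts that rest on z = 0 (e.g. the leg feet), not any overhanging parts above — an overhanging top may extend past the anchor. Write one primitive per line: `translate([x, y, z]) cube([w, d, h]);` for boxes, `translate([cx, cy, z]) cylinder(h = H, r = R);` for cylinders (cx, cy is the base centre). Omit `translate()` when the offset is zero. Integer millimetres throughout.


translate([537, 593, 0]) cylinder(h = 23, r = 110);
translate([537, 593, 23]) cylinder(h = 252, r = 54);
translate([537, 593, 275]) cylinder(h = 23, r = 110);


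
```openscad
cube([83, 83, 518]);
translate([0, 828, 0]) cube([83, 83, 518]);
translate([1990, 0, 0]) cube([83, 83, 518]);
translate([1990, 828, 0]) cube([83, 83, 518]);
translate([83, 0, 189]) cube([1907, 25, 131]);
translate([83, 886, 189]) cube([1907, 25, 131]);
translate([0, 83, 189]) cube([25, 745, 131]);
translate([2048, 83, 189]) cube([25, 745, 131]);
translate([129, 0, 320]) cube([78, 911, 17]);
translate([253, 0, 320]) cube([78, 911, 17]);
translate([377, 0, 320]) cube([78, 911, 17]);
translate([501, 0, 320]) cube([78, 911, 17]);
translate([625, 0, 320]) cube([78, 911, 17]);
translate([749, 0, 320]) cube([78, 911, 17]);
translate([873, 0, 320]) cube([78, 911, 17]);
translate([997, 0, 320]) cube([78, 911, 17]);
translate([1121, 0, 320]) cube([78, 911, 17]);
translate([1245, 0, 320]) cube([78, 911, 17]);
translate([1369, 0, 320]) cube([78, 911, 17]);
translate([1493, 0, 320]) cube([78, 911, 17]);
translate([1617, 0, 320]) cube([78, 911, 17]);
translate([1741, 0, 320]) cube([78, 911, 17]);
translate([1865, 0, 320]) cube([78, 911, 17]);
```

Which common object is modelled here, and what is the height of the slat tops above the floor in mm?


A bed frame. The slat-top height is 337 mm.

Four posts, four rails, and a row of slats — a bed frame. Slats sit on the rails at z = 189 + 131 = 320; with slat thickness 17, the top is 337 mm.


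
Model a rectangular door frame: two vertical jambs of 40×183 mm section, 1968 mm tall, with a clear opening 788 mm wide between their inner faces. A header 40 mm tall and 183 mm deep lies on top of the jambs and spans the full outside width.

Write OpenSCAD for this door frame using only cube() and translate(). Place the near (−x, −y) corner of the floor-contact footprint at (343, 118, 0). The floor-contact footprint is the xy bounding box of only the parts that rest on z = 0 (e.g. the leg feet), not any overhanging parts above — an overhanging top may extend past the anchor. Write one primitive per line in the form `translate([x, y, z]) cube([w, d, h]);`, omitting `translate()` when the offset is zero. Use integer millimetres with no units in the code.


translate([343, 118, 0]) cube([40, 183, 1968]);
translate([1171, 118, 0]) cube([40, 183, 1968]);
translate([343, 118, 1968]) cube([868, 183, 40]);


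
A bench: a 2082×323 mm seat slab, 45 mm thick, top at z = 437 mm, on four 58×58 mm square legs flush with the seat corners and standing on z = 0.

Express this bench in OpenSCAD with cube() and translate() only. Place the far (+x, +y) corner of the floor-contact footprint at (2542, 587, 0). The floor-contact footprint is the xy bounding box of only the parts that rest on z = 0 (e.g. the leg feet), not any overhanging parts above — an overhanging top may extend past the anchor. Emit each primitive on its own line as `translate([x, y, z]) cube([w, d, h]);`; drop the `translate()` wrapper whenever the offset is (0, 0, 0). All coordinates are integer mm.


// leg_h = 437 − 45 = 392
translate([460, 264, 392]) cube([2082, 323, 45]);
translate([460, 264, 0]) cube([58, 58, 392]);
translate([460, 529, 0]) cube([58, 58, 392]);
translate([2484, 264, 0]) cube([58, 58, 392]);
translate([2484, 529, 0]) cube([58, 58, 392]);


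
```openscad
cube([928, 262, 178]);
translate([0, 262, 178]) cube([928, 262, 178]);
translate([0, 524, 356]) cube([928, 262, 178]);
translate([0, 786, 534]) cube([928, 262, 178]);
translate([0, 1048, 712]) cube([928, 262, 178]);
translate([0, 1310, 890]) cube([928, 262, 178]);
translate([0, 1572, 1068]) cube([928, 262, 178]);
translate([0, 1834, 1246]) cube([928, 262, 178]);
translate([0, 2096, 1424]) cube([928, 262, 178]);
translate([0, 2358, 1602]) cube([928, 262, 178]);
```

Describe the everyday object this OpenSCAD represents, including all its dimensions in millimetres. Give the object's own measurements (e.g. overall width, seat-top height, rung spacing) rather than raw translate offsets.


A straight staircase of 10 solid steps. Each step is 928 mm wide (x), 262 mm deep (y, the going) and 178 mm tall (the rise). The first step rests on the floor; each subsequent step sits one going further in +y and one rise higher in +z, directly behind and above the previous step with no overlap.


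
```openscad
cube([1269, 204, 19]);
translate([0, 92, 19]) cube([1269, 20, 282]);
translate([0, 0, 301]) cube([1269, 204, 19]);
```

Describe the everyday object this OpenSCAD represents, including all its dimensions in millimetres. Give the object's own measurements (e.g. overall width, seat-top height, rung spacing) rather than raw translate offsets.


An I-beam lying along x, 1269 mm long. Overall section height 320 mm. Two flanges 204 mm wide (y) and 19 mm thick, one on the floor and one at the top; a web 20 mm thick runs between them, centred on the flange width.


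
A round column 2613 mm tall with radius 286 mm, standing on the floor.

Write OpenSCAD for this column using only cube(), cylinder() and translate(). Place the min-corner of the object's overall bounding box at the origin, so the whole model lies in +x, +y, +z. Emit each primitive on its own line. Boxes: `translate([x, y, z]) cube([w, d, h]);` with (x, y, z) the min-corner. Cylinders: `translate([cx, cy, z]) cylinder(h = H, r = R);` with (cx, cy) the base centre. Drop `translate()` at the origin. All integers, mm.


translate([286, 286, 0]) cylinder(h = 2613, r = 286);


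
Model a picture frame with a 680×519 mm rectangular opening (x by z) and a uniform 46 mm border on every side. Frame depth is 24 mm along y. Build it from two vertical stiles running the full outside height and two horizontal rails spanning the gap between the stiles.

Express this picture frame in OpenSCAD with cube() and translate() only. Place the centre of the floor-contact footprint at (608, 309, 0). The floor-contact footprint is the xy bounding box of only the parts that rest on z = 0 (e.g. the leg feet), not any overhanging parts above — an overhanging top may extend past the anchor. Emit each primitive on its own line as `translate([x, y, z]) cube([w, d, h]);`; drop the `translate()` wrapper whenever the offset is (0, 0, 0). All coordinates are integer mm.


translate([222, 297, 0]) cube([46, 24, 611]);
translate([948, 297, 0]) cube([46, 24, 611]);
translate([268, 297, 0]) cube([680, 24, 46]);
translate([268, 297, 565]) cube([680, 24, 46]);


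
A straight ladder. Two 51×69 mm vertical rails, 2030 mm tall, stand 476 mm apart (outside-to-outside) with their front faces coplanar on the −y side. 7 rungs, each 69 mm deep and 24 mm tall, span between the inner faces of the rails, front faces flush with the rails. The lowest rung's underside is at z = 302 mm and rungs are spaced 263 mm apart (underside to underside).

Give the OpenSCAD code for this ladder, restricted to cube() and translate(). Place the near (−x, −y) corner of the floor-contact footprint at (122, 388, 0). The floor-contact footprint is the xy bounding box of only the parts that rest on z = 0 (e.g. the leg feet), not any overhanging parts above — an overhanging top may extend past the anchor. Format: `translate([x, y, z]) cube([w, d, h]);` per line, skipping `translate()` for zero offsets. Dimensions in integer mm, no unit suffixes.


translate([122, 388, 0]) cube([51, 69, 2030]);
translate([547, 388, 0]) cube([51, 69, 2030]);
translate([173, 388, 302]) cube([374, 69, 24]);
translate([173, 388, 565]) cube([374, 69, 24]);
translate([173, 388, 828]) cube([374, 69, 24]);
translate([173, 388, 1091]) cube([374, 69, 24]);
translate([173, 388, 1354]) cube([374, 69, 24]);
translate([173, 388, 1617]) cube([374, 69, 24]);
translate([173, 388, 1880]) cube([374, 69, 24]);


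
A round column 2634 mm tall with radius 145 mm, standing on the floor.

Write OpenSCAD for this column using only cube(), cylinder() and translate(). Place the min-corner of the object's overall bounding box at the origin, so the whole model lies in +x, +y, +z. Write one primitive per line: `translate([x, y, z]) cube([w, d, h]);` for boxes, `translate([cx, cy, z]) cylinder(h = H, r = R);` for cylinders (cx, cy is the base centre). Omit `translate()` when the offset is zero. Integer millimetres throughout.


translate([145, 145, 0]) cylinder(h = 2634, r = 145);


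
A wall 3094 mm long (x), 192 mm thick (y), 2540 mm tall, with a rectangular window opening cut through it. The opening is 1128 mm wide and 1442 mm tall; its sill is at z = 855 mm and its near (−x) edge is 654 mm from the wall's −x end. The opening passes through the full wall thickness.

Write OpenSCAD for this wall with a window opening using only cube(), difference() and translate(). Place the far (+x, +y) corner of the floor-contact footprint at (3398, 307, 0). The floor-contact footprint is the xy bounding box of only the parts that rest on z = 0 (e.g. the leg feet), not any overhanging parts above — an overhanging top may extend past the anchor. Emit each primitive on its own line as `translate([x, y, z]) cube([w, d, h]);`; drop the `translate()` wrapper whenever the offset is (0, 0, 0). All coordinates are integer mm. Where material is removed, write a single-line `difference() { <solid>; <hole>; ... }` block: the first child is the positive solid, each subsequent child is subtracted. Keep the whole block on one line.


difference() { translate([304, 115, 0]) cube([3094, 192, 2540]); translate([958, 115, 855]) cube([1128, 192, 1442]); }


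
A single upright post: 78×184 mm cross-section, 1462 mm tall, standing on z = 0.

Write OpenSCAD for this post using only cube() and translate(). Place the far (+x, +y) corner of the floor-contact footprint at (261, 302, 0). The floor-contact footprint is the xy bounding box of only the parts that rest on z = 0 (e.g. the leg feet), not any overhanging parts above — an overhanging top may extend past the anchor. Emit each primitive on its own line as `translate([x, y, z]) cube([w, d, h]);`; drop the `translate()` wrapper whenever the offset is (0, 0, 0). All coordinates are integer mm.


translate([183, 118, 0]) cube([78, 184, 1462]);


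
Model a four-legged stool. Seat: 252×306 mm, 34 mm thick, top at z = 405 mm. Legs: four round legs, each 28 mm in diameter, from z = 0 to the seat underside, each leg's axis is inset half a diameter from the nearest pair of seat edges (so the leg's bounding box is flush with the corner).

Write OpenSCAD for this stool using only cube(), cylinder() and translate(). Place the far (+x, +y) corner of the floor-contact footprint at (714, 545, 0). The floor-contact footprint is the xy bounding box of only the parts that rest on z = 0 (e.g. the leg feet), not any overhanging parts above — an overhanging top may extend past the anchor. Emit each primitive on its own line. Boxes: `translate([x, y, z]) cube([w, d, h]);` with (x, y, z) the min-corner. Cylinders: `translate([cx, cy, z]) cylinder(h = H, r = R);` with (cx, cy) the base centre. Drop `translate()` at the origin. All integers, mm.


translate([462, 239, 371]) cube([252, 306, 34]);
translate([476, 253, 0]) cylinder(h = 371, r = 14);
translate([700, 253, 0]) cylinder(h = 371, r = 14);
translate([476, 531, 0]) cylinder(h = 371, r = 14);
translate([700, 531, 0]) cylinder(h = 371, r = 14);


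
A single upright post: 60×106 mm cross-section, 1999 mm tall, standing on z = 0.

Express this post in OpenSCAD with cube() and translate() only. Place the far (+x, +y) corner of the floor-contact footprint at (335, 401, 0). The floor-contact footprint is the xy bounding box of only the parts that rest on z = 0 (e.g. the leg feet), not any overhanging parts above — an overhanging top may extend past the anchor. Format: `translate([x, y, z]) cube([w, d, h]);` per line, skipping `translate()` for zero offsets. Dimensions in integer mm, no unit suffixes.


translate([275, 295, 0]) cube([60, 106, 1999]);


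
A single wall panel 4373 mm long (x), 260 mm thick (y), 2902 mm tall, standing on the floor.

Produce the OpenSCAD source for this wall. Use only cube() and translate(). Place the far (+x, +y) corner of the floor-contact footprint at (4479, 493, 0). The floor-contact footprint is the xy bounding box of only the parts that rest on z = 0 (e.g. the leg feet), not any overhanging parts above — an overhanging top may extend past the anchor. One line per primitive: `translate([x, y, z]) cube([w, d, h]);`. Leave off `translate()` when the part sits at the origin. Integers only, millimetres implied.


translate([106, 233, 0]) cube([4373, 260, 2902]);


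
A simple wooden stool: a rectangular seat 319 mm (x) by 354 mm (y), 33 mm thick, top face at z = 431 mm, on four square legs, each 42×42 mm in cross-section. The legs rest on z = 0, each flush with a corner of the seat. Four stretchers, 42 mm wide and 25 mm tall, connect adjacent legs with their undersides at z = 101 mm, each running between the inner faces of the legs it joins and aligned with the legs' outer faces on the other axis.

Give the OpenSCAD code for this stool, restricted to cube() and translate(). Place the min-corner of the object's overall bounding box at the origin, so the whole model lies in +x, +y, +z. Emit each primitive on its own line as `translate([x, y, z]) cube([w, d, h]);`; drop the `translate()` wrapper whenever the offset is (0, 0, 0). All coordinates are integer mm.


// leg_h = 431 - 33 = 398
// stretcher span = 319 - 2*42 = 235
translate([0, 0, 398]) cube([319, 354, 33]);
cube([42, 42, 398]);
translate([277, 0, 0]) cube([42, 42, 398]);
translate([0, 312, 0]) cube([42, 42, 398]);
translate([277, 312, 0]) cube([42, 42, 398]);
translate([42, 0, 101]) cube([235, 42, 25]);
translate([42, 312, 101]) cube([235, 42, 25]);
translate([0, 42, 101]) cube([42, 270, 25]);
translate([277, 42, 101]) cube([42, 270, 25]);


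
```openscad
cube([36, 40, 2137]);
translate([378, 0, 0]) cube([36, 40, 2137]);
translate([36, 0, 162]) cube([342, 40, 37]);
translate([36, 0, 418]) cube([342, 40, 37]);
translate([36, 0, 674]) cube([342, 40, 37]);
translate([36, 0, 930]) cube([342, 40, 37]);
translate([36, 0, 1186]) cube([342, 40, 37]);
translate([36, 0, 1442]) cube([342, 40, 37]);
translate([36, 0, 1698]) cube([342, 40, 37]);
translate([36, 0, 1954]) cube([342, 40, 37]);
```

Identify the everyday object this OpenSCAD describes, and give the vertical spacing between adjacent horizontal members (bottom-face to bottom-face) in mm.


A ladder. The rung spacing is 256 mm.

Two tall 36×40 posts with 8 short bars between them — a ladder. Adjacent rungs sit at z = 162 and z = 418, so the spacing is 418 − 162 = 256 mm.


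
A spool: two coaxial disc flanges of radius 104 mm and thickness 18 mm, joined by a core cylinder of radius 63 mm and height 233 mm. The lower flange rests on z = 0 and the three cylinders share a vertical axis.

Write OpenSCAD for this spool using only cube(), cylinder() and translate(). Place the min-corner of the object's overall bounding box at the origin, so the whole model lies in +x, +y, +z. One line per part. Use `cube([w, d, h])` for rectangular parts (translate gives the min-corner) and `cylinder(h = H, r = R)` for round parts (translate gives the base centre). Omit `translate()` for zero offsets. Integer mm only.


translate([104, 104, 0]) cylinder(h = 18, r = 104);
translate([104, 104, 18]) cylinder(h = 233, r = 63);
translate([104, 104, 251]) cylinder(h = 18, r = 104);


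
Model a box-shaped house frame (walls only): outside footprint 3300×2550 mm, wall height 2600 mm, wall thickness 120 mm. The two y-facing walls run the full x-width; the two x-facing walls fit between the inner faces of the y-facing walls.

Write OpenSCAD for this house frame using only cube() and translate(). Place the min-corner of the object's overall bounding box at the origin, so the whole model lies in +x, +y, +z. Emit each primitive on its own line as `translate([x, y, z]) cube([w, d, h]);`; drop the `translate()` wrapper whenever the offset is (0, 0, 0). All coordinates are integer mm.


cube([3300, 120, 2600]);
translate([0, 2430, 0]) cube([3300, 120, 2600]);
translate([0, 120, 0]) cube([120, 2310, 2600]);
translate([3180, 120, 0]) cube([120, 2310, 2600]);


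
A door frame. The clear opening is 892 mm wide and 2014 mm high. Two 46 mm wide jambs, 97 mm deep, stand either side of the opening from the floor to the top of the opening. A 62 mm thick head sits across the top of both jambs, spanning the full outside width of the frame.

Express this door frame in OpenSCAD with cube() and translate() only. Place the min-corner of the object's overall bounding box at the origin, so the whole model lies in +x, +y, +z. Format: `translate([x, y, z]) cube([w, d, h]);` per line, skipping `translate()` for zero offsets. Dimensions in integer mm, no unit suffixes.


cube([46, 97, 2014]);
translate([938, 0, 0]) cube([46, 97, 2014]);
translate([0, 0, 2014]) cube([984, 97, 62]);


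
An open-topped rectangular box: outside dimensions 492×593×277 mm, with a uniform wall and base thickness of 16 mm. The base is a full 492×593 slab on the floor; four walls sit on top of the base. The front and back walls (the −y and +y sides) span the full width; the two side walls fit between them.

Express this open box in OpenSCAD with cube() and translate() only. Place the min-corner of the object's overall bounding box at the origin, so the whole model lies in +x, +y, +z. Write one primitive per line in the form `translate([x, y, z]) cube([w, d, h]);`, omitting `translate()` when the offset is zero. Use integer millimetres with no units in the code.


cube([492, 593, 16]);
translate([0, 0, 16]) cube([492, 16, 261]);
translate([0, 577, 16]) cube([492, 16, 261]);
translate([0, 16, 16]) cube([16, 561, 261]);
translate([476, 16, 16]) cube([16, 561, 261]);


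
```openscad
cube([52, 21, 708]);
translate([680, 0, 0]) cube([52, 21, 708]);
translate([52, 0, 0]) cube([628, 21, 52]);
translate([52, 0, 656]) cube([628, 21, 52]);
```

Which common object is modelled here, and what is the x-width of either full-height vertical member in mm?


A picture frame. The border width is 52 mm.

Four thin pieces enclosing a rectangular opening — a picture frame. The two full-height stiles are 708 mm tall; the top rail sits at z = 656 and is 52 mm tall, so the border above the opening is 708 − 656 = 52 mm, matching the stile x-width.


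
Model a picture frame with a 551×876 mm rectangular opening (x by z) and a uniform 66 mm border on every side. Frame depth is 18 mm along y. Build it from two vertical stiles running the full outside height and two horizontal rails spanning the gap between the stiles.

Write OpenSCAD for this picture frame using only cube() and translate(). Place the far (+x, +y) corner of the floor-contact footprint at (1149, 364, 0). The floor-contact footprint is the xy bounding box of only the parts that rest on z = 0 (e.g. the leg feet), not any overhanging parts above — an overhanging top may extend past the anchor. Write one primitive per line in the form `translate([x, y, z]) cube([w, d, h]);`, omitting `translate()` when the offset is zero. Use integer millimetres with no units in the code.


translate([466, 346, 0]) cube([66, 18, 1008]);
translate([1083, 346, 0]) cube([66, 18, 1008]);
translate([532, 346, 0]) cube([551, 18, 66]);
translate([532, 346, 942]) cube([551, 18, 66]);


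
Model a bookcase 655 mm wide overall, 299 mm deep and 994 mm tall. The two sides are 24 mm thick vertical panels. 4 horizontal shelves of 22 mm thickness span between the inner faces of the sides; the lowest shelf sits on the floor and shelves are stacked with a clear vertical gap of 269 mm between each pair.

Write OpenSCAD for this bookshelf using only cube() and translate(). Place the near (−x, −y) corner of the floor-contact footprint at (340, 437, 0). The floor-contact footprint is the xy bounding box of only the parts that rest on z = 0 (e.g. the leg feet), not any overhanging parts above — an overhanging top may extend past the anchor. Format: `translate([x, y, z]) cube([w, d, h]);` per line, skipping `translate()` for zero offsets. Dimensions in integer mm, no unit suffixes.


translate([340, 437, 0]) cube([24, 299, 994]);
translate([971, 437, 0]) cube([24, 299, 994]);
translate([364, 437, 0]) cube([607, 299, 22]);
translate([364, 437, 291]) cube([607, 299, 22]);
translate([364, 437, 582]) cube([607, 299, 22]);
translate([364, 437, 873]) cube([607, 299, 22]);


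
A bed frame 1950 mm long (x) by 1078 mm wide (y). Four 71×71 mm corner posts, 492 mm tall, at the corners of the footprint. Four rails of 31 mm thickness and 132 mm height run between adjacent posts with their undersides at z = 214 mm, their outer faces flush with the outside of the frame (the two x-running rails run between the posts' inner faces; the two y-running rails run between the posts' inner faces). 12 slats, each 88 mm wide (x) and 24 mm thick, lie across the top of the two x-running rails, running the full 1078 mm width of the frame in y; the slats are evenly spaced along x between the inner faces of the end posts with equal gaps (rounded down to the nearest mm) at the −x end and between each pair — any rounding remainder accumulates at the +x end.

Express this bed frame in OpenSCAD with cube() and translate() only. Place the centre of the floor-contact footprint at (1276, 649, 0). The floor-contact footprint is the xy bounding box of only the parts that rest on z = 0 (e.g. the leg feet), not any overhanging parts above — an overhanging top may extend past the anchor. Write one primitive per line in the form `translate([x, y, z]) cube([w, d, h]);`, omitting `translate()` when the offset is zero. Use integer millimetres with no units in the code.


translate([301, 110, 0]) cube([71, 71, 492]);
translate([301, 1117, 0]) cube([71, 71, 492]);
translate([2180, 110, 0]) cube([71, 71, 492]);
translate([2180, 1117, 0]) cube([71, 71, 492]);
translate([372, 110, 214]) cube([1808, 31, 132]);
translate([372, 1157, 214]) cube([1808, 31, 132]);
translate([301, 181, 214]) cube([31, 936, 132]);
translate([2220, 181, 214]) cube([31, 936, 132]);
translate([429, 110, 346]) cube([88, 1078, 24]);
translate([574, 110, 346]) cube([88, 1078, 24]);
translate([719, 110, 346]) cube([88, 1078, 24]);
translate([864, 110, 346]) cube([88, 1078, 24]);
translate([1009, 110, 346]) cube([88, 1078, 24]);
translate([1154, 110, 346]) cube([88, 1078, 24]);
translate([1299, 110, 346]) cube([88, 1078, 24]);
translate([1444, 110, 346]) cube([88, 1078, 24]);
translate([1589, 110, 346]) cube([88, 1078, 24]);
translate([1734, 110, 346]) cube([88, 1078, 24]);
translate([1879, 110, 346]) cube([88, 1078, 24]);
translate([2024, 110, 346]) cube([88, 1078, 24]);


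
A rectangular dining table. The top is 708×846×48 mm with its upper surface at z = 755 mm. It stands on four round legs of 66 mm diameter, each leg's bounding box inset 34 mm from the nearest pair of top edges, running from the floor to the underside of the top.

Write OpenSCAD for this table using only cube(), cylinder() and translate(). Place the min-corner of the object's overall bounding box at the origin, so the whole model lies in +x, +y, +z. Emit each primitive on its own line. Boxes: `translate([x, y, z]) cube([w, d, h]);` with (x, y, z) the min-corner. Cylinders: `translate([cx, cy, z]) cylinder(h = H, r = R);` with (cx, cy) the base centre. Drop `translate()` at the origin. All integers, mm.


// leg_h = 755 - 48 = 707
translate([0, 0, 707]) cube([708, 846, 48]);
translate([67, 67, 0]) cylinder(h = 707, r = 33);
translate([641, 67, 0]) cylinder(h = 707, r = 33);
translate([67, 779, 0]) cylinder(h = 707, r = 33);
translate([641, 779, 0]) cylinder(h = 707, r = 33);


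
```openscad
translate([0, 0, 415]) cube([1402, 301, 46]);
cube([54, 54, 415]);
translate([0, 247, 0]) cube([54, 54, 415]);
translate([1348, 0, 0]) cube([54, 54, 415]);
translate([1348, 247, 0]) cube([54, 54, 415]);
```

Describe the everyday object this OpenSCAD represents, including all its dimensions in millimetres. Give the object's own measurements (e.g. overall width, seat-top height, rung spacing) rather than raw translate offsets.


A bench: a 1402×301 mm seat slab, 46 mm thick, top at z = 461 mm, on four 54×54 mm square legs flush with the seat corners and standing on z = 0.


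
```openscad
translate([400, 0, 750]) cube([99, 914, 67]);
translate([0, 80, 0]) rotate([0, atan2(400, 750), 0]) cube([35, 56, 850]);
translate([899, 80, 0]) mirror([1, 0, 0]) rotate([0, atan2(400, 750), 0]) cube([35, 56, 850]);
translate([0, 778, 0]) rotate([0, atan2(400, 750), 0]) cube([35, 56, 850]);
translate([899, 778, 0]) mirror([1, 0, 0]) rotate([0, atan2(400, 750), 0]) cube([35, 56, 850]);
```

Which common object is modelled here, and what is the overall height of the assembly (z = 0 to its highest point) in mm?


A sawhorse. The overall height is 817 mm.

A beam across two mirrored pairs of raked legs — a sawhorse. The beam's underside is at z = 750 (matching the legs' vertical rise in atan2(400, 750)) and the beam is 67 mm tall, so its top is at 750 + 67 = 817 mm. The raked legs top out at the beam's underside, so that is the highest point.


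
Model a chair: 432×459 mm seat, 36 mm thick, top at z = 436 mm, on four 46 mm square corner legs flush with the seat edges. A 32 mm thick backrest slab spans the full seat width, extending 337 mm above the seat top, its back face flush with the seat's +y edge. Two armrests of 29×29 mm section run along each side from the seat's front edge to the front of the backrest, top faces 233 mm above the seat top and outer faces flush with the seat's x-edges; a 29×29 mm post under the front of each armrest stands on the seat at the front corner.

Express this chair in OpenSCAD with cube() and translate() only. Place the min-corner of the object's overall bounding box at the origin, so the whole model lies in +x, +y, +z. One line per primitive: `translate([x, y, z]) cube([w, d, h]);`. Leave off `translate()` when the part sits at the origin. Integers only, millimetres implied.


translate([0, 0, 400]) cube([432, 459, 36]);
cube([46, 46, 400]);
translate([386, 0, 0]) cube([46, 46, 400]);
translate([0, 413, 0]) cube([46, 46, 400]);
translate([386, 413, 0]) cube([46, 46, 400]);
translate([0, 427, 436]) cube([432, 32, 337]);
translate([0, 0, 640]) cube([29, 427, 29]);
translate([403, 0, 640]) cube([29, 427, 29]);
translate([0, 0, 436]) cube([29, 29, 204]);
translate([403, 0, 436]) cube([29, 29, 204]);


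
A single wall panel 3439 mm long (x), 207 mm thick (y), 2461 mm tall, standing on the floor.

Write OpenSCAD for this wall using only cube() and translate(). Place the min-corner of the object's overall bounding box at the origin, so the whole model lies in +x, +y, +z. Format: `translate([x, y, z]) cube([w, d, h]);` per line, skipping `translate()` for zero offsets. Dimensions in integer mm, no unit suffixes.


cube([3439, 207, 2461]);


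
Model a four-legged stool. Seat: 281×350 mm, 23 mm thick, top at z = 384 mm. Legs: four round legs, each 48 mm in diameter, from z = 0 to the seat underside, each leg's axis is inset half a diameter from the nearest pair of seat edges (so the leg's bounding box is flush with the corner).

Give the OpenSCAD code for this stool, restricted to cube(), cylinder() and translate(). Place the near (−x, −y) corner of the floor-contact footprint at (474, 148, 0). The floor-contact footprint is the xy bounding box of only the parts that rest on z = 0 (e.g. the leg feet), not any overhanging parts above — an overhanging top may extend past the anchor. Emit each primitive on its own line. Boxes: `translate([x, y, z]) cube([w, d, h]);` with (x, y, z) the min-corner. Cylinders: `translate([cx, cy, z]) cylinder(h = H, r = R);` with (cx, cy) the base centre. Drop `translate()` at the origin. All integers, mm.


translate([474, 148, 361]) cube([281, 350, 23]);
translate([498, 172, 0]) cylinder(h = 361, r = 24);
translate([731, 172, 0]) cylinder(h = 361, r = 24);
translate([498, 474, 0]) cylinder(h = 361, r = 24);
translate([731, 474, 0]) cylinder(h = 361, r = 24);


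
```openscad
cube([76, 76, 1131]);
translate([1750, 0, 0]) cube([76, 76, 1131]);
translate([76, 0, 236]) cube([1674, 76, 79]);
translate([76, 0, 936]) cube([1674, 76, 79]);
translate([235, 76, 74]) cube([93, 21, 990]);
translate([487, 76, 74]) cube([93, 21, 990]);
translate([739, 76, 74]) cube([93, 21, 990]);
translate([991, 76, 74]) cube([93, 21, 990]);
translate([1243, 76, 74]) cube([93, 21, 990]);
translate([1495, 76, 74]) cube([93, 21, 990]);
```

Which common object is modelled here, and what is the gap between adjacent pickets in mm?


A fence section. The picket gap is 159 mm.

Two posts, two rails, 6 pickets — a fence section. Span 1674 mm holds 6 pickets of 93 mm with 7 equal gaps: ⌊(1674 − 6·93) / 7⌋ = 159 mm.


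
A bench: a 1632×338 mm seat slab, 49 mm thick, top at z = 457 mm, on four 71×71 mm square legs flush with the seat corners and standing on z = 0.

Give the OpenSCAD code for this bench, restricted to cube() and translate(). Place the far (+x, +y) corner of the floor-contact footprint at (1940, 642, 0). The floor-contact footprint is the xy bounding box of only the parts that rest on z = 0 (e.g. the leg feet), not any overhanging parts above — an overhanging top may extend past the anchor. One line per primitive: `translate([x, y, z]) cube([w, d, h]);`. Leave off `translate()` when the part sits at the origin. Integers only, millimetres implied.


translate([308, 304, 408]) cube([1632, 338, 49]);
translate([308, 304, 0]) cube([71, 71, 408]);
translate([308, 571, 0]) cube([71, 71, 408]);
translate([1869, 304, 0]) cube([71, 71, 408]);
translate([1869, 571, 0]) cube([71, 71, 408]);


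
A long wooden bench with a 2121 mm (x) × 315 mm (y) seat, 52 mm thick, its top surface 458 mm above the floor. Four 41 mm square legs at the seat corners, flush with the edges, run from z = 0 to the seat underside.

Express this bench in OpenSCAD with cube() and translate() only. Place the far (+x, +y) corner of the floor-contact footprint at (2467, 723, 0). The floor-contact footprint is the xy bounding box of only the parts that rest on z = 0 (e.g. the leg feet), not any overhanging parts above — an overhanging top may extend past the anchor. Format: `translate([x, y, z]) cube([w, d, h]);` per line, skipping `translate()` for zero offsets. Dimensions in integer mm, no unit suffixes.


translate([346, 408, 406]) cube([2121, 315, 52]);
translate([346, 408, 0]) cube([41, 41, 406]);
translate([346, 682, 0]) cube([41, 41, 406]);
translate([2426, 408, 0]) cube([41, 41, 406]);
translate([2426, 682, 0]) cube([41, 41, 406]);


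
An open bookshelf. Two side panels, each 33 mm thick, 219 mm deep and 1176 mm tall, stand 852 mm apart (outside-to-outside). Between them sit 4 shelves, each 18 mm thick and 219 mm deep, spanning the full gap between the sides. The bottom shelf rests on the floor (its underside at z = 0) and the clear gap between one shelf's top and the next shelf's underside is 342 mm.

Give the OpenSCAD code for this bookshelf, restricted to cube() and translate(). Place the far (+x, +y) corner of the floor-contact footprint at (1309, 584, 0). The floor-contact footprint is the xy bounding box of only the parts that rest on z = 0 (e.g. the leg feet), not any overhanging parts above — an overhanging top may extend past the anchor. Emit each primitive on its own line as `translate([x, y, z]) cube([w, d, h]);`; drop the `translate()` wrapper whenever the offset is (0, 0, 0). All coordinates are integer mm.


translate([457, 365, 0]) cube([33, 219, 1176]);
translate([1276, 365, 0]) cube([33, 219, 1176]);
translate([490, 365, 0]) cube([786, 219, 18]);
translate([490, 365, 360]) cube([786, 219, 18]);
translate([490, 365, 720]) cube([786, 219, 18]);
translate([490, 365, 1080]) cube([786, 219, 18]);


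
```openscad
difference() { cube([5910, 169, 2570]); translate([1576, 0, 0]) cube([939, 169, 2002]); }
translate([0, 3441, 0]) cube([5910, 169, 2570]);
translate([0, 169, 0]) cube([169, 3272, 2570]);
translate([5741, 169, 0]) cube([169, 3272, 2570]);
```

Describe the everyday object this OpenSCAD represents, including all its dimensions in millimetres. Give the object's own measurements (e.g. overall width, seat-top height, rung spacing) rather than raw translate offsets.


A single room: four walls, each 2570 mm tall and 169 mm thick, enclosing an outside footprint 5910×3610 mm (x × y), no floor or roof. The front and back walls (−y and +y sides) run the full x-width; the side walls fit between their inner faces. A door opening 939 mm wide and 2002 mm tall is cut through the front wall from the floor up, its −x edge 1576 mm from the wall's −x end.


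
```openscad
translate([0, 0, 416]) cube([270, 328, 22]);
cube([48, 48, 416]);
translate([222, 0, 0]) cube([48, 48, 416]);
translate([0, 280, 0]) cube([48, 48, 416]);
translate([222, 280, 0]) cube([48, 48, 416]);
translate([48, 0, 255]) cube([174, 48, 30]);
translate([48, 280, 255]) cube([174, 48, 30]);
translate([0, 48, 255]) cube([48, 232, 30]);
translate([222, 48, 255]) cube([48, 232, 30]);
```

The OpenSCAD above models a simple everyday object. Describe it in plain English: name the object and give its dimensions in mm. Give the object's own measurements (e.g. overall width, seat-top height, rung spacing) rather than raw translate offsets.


A simple wooden stool: a rectangular seat 270 mm (x) by 328 mm (y), 22 mm thick, top face at z = 438 mm, on four square legs, each 48×48 mm in cross-section. The legs rest on z = 0, each flush with a corner of the seat. Four stretchers, 48 mm wide and 30 mm tall, connect adjacent legs with their undersides at z = 255 mm, each running between the inner faces of the legs it joins and aligned with the legs' outer faces on the other axis.


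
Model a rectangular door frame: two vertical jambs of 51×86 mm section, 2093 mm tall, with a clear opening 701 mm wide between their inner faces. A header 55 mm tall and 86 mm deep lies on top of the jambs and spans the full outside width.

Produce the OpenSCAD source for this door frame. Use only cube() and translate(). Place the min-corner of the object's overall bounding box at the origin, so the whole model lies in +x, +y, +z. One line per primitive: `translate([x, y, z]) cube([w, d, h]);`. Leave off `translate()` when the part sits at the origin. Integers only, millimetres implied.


cube([51, 86, 2093]);
translate([752, 0, 0]) cube([51, 86, 2093]);
translate([0, 0, 2093]) cube([803, 86, 55]);


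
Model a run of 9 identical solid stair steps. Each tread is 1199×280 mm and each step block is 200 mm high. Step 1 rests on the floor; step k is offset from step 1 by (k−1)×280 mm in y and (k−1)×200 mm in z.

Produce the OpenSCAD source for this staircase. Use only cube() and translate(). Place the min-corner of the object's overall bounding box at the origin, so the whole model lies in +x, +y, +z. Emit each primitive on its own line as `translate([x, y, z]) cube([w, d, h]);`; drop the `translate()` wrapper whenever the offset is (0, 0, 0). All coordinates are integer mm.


cube([1199, 280, 200]);
translate([0, 280, 200]) cube([1199, 280, 200]);
translate([0, 560, 400]) cube([1199, 280, 200]);
translate([0, 840, 600]) cube([1199, 280, 200]);
translate([0, 1120, 800]) cube([1199, 280, 200]);
translate([0, 1400, 1000]) cube([1199, 280, 200]);
translate([0, 1680, 1200]) cube([1199, 280, 200]);
translate([0, 1960, 1400]) cube([1199, 280, 200]);
translate([0, 2240, 1600]) cube([1199, 280, 200]);


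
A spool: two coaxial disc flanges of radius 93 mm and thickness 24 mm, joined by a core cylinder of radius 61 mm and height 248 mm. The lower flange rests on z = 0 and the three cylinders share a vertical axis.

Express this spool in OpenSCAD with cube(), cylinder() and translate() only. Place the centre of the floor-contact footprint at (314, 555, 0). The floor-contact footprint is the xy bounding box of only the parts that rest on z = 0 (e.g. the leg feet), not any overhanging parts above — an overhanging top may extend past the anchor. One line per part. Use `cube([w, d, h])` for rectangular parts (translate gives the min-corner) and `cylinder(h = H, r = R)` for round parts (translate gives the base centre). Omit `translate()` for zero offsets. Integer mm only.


translate([314, 555, 0]) cylinder(h = 24, r = 93);
translate([314, 555, 24]) cylinder(h = 248, r = 61);
translate([314, 555, 272]) cylinder(h = 24, r = 93);


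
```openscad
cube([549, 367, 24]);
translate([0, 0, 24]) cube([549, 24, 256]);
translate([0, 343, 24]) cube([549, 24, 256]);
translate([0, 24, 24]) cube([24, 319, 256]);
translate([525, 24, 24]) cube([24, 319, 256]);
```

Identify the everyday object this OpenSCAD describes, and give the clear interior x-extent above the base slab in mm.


An open box. The internal width is 501 mm.

A 549×367 base slab with four walls standing on it — an open box. The base is 549 mm wide and the walls are 24 mm thick, so the internal width is 549 − 2 × 24 = 501 mm.


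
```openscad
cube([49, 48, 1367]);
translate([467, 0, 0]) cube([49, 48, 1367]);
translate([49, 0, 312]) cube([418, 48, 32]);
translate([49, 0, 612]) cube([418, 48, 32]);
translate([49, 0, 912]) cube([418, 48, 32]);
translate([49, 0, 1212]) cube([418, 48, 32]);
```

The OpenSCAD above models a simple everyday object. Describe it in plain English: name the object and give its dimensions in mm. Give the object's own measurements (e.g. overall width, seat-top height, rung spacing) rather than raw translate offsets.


A straight ladder. Two 49×48 mm vertical rails, 1367 mm tall, stand 516 mm apart (outside-to-outside) with their front faces coplanar on the −y side. 4 rungs, each 48 mm deep and 32 mm tall, span between the inner faces of the rails, front faces flush with the rails. The lowest rung's underside is at z = 312 mm and rungs are spaced 300 mm apart (underside to underside).


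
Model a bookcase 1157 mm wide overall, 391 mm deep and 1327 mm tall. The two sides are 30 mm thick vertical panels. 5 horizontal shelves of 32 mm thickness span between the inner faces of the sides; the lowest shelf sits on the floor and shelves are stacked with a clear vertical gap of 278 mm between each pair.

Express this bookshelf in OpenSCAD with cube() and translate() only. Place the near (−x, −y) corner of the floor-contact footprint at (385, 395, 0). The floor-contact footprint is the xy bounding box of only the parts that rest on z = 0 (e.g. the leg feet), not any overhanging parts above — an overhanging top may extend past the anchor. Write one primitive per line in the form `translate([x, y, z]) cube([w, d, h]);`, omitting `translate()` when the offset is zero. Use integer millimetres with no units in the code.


translate([385, 395, 0]) cube([30, 391, 1327]);
translate([1512, 395, 0]) cube([30, 391, 1327]);
translate([415, 395, 0]) cube([1097, 391, 32]);
translate([415, 395, 310]) cube([1097, 391, 32]);
translate([415, 395, 620]) cube([1097, 391, 32]);
translate([415, 395, 930]) cube([1097, 391, 32]);
translate([415, 395, 1240]) cube([1097, 391, 32]);


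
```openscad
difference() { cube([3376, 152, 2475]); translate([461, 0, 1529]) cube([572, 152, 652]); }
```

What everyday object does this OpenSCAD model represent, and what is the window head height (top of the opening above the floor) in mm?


A wall with a window opening. The window head height is 2181 mm.

A wall with a rectangular opening subtracted — a window. Sill at z = 1529, opening 652 mm tall, so the head is at 1529 + 652 = 2181 mm.
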